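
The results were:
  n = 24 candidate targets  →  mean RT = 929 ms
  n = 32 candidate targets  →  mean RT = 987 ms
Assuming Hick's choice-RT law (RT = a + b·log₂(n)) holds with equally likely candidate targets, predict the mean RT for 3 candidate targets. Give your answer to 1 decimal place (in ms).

509.8 ms

With log₂ n on the abscissa the relation is linear; from the two conditions:
  b = (987 − 929) / (log₂ 32 − log₂ 24) = 58 / (5 − 4.5850) = 139.746 ms/bit
  a = 929 − 139.746 × 4.5850 = 288.268 ms
Then RT(3) = 288.268 + 139.746 × log₂ 3 = 288.268 + 139.746 × 1.5850 ≈ 509.761 ms.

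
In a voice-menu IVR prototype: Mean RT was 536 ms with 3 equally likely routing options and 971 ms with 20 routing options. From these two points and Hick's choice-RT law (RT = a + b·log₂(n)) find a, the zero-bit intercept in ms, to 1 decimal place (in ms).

Slope: b = (971 − 536) / (log₂ 20 − log₂ 3) = 435/2.7370 = 158.935 ms/bit.
Intercept: a = 536 − 158.935·log₂(3) = 284.094 ms.

284.1 ms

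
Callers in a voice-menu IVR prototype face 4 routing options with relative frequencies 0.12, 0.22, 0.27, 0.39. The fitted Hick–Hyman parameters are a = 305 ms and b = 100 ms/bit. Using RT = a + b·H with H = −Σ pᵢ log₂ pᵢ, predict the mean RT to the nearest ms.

494 ms

Entropy contributions −pᵢ log₂ pᵢ: 0.3671, 0.4806, 0.5100, 0.5298; sum H = 1.8875 bits.
RT = a + bH = 305 + 100·1.8875 = 493.75 ms.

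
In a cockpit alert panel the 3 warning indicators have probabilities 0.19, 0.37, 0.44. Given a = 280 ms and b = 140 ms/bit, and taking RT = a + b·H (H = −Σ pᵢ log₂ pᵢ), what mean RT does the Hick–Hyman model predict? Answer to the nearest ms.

H = 0.19·log₂(1/0.19) + 0.37·log₂(1/0.37) + 0.44·log₂(1/0.44) = 1.5071 bits.
RT = 280 + 140 × 1.5071 = 490.99 ms.

491 ms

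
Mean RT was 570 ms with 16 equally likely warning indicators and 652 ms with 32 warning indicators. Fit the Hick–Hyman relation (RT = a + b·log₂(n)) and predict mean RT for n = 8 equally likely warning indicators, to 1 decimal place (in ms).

488.0 ms

With log₂ n on the abscissa the relation is linear; from the two conditions:
  b = (652 − 570) / (log₂ 32 − log₂ 16) = 82 / (5 − 4) = 82.000 ms/bit
  a = 570 − 82.000 × 4 = 242.000 ms
Then RT(8) = 242.000 + 82.000 × log₂ 8 = 242.000 + 82.000 × 3 ≈ 488.000 ms.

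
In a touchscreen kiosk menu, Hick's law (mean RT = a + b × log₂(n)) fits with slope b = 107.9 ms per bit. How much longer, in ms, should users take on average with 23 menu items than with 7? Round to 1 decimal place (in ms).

ΔRT = (a + b log₂ n₂) − (a + b log₂ n₁) = b·(log₂ n₂ − log₂ n₁).
log₂(23) − log₂(7) = 4.5236 − 2.8074 = 1.7162.
ΔRT = 107.9 × 1.7162 = 185.179 ms.

185.2 ms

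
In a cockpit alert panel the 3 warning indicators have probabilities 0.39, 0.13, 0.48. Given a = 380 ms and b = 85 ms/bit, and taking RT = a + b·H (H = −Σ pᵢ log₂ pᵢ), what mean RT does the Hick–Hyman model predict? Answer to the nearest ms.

501 ms

H = 0.39·log₂(1/0.39) + 0.13·log₂(1/0.13) + 0.48·log₂(1/0.48) = 1.4207 bits.
RT = 380 + 85 × 1.4207 = 500.76 ms.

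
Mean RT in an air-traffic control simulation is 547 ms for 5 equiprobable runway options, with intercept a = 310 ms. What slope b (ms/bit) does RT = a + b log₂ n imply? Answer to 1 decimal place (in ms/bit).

102.1 ms/bit

log₂(5) = 2.3219 bits.
b = (RT − a)/log₂ n = (547 − 310) / 2.3219 = 102.070 ms/bit.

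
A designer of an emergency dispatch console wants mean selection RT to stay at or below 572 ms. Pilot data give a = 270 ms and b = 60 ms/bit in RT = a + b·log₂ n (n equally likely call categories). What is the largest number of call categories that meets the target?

Set 270 + 60·log₂ n ≤ 572 → log₂ n ≤ (572 − 270)/60 = 5.0333.
So n ≤ 2^5.0333 = 32.748; the largest integer n is 32.

32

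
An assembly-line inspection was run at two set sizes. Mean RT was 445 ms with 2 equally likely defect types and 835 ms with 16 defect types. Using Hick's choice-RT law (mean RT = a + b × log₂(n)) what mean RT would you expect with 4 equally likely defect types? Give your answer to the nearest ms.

575 ms

Solve the two-equation system in a and b:
  b = (835 − 445) / (log₂ 16 − log₂ 2) = 390 / (4 − 1) = 130 ms/bit
  a = 445 − 130 × 1 = 315 ms
Then RT(4) = 315 + 130 × log₂ 4 = 315 + 130 × 2 ≈ 575.000 ms.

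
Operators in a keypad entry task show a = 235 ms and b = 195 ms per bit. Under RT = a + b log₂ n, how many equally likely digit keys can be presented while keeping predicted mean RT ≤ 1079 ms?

Set 235 + 195·log₂ n ≤ 1079 → log₂ n ≤ (1079 − 235)/195 = 4.3282.
So n ≤ 2^4.3282 = 20.087; the largest integer n is 20.

20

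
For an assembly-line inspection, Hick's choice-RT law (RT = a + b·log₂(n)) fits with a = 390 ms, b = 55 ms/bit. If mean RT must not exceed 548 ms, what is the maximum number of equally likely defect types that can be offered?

7

55·log₂ n ≤ 548 − 390 = 158, giving log₂ n ≤ 2.8727 and n ≤ 7.324. The largest whole number is 7.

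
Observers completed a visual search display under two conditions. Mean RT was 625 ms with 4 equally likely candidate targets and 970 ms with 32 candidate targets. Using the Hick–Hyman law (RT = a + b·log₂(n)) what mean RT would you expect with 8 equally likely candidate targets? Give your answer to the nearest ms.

740 ms

Fit slope and intercept:
  b = (970 − 625) / (log₂ 32 − log₂ 4) = 345 / (5 − 2) = 115 ms/bit
  a = 625 − 115 × 2 = 395 ms
Then RT(8) = 395 + 115 × log₂ 8 = 395 + 115 × 3 ≈ 740.000 ms.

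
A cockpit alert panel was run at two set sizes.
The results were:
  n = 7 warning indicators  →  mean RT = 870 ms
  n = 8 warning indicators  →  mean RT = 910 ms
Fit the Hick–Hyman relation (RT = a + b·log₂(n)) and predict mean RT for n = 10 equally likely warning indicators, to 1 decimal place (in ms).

Fit slope and intercept:
  b = (910 − 870) / (log₂ 8 − log₂ 7) = 40 / (3 − 2.8074) = 207.636 ms/bit
  a = 870 − 207.636 × 2.8074 = 287.093 ms
Then RT(10) = 287.093 + 207.636 × log₂ 10 = 287.093 + 207.636 × 3.3219 ≈ 976.844 ms.

976.8 ms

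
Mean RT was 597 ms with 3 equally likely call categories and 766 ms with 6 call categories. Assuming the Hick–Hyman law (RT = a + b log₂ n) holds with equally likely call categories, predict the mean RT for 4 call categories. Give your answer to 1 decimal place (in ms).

RT is linear in log₂ n, so two points fix the line:
  b = (766 − 597) / (log₂ 6 − log₂ 3) = 169 / (2.5850 − 1.5850) = 169.000 ms/bit
  a = 597 − 169.000 × 1.5850 = 329.141 ms
Then RT(4) = 329.141 + 169.000 × log₂ 4 = 329.141 + 169.000 × 2 ≈ 667.141 ms.

667.1 ms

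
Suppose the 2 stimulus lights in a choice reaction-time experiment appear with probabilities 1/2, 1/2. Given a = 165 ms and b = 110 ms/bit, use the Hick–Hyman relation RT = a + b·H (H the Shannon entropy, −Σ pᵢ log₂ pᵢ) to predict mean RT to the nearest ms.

H = −Σ pᵢ log₂ pᵢ = 0.5·1 + 0.5·1 = 1.000 bits.
RT = 165 + 110 × 1.000 = 275.00 ms.

275 ms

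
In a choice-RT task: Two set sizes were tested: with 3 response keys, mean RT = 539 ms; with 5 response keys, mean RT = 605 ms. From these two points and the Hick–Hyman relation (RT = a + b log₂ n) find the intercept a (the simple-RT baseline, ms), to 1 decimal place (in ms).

397.1 ms

b = (RT₂ − RT₁)/(log₂ n₂ − log₂ n₁) = (605 − 539)/(2.3219 − 1.5850) = 89.556 ms/bit.
Intercept: a = 539 − 89.556·log₂(3) = 397.056 ms.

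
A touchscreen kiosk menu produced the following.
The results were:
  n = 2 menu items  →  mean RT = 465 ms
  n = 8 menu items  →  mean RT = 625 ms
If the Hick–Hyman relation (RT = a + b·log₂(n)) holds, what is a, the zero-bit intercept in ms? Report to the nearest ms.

b = (RT₂ − RT₁)/(log₂ n₂ − log₂ n₁) = (625 − 465)/(3 − 1) = 80 ms/bit.
Intercept: a = 465 − 80·log₂(2) = 385.000 ms.

385 ms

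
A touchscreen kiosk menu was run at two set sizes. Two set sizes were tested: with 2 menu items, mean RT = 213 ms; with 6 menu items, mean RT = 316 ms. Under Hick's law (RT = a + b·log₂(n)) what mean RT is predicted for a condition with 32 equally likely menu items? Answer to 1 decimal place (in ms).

Fit slope and intercept:
  b = (316 − 213) / (log₂ 6 − log₂ 2) = 103 / (2.5850 − 1) = 64.986 ms/bit
  a = 213 − 64.986 × 1 = 148.014 ms
Then RT(32) = 148.014 + 64.986 × log₂ 32 = 148.014 + 64.986 × 5 ≈ 472.943 ms.

472.9 ms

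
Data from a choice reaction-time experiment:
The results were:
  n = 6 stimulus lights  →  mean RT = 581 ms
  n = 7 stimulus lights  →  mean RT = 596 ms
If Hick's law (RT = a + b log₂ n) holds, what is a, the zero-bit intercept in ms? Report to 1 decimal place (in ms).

Slope: b = (596 − 581) / (log₂ 7 − log₂ 6) = 15/0.2224 = 67.448 ms/bit.
a = RT₁ − b·log₂ n₁ = 581 − 67.448 × 2.5850 = 406.649 ms.

406.6 ms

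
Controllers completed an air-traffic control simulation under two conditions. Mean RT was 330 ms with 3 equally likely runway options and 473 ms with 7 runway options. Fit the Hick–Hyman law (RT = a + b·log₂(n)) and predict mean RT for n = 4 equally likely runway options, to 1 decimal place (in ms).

378.6 ms

With log₂ n on the abscissa the relation is linear; from the two conditions:
  b = (473 − 330) / (log₂ 7 − log₂ 3) = 143 / (2.8074 − 1.5850) = 116.984 ms/bit
  a = 330 − 116.984 × 1.5850 = 144.585 ms
Then RT(4) = 144.585 + 116.984 × log₂ 4 = 144.585 + 116.984 × 2 ≈ 378.553 ms.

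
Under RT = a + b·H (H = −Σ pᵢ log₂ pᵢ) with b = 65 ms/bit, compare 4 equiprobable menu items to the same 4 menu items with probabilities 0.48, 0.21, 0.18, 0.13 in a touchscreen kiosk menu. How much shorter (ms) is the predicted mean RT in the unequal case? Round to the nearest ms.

Equiprobable entropy H₀ = log₂ 4 = 2.0000 bits.
Skewed entropy H = −Σ pᵢ log₂ pᵢ = 1.8090 bits.
ΔRT = b·(H₀ − H) = 65 × 0.1910 = 12.41 ms.

12 ms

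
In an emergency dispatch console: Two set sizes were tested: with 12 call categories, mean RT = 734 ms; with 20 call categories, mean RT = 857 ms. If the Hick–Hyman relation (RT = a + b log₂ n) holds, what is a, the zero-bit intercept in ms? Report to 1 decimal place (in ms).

135.7 ms

b = (RT₂ − RT₁)/(log₂ n₂ − log₂ n₁) = (857 − 734)/(4.3219 − 3.5850) = 166.901 ms/bit.
Intercept: a = 734 − 166.901·log₂(12) = 135.668 ms.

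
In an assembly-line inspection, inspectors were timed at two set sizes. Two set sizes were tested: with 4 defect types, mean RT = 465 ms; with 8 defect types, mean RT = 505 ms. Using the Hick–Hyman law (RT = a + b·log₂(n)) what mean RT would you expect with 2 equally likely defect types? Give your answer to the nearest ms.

425 ms

With log₂ n on the abscissa the relation is linear; from the two conditions:
  b = (505 − 465) / (log₂ 8 − log₂ 4) = 40 / (3 − 2) = 40 ms/bit
  a = 465 − 40 × 2 = 385 ms
Then RT(2) = 385 + 40 × log₂ 2 = 385 + 40 × 1 ≈ 425.000 ms.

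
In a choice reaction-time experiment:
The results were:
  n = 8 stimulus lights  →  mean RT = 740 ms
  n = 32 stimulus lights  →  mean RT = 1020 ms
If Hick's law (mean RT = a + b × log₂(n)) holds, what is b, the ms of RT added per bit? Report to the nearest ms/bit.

b = (RT₂ − RT₁)/(log₂ n₂ − log₂ n₁) = (1020 − 740)/(5 − 3) = 140 ms/bit.

140 ms/bit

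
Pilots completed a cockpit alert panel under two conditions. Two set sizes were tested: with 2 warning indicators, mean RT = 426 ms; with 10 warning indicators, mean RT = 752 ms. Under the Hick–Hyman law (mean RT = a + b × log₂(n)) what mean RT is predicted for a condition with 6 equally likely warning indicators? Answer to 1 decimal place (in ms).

RT is linear in log₂ n, so two points fix the line:
  b = (752 − 426) / (log₂ 10 − log₂ 2) = 326 / (3.3219 − 1) = 140.401 ms/bit
  a = 426 − 140.401 × 1 = 285.599 ms
Then RT(6) = 285.599 + 140.401 × log₂ 6 = 285.599 + 140.401 × 2.5850 ≈ 648.530 ms.

648.5 ms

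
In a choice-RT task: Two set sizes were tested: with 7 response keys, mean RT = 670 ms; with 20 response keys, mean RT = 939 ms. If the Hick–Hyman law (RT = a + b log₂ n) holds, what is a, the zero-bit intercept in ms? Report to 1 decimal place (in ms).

171.4 ms

b = (RT₂ − RT₁)/(log₂ n₂ − log₂ n₁) = (939 − 670)/(4.3219 − 2.8074) = 177.608 ms/bit.
Intercept: a = 670 − 177.608·log₂(7) = 171.392 ms.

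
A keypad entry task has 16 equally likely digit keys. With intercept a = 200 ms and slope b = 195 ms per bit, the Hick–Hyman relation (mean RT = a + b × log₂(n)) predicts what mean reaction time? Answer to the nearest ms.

980 ms

log₂(16) = 4 bits, so RT = 200 + 195 × 4 ≈ 980.000 ms.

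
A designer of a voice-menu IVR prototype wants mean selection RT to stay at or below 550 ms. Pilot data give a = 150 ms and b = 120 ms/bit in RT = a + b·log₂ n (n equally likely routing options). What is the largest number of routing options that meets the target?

120·log₂ n ≤ 550 − 150 = 400, giving log₂ n ≤ 3.3333 and n ≤ 10.079. The largest whole number is 10.

10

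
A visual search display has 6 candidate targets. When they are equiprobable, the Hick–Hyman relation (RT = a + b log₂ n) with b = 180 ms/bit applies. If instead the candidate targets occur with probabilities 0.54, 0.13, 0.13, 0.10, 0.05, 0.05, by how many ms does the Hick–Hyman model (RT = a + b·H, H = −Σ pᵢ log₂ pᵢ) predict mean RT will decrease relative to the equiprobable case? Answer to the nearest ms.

104 ms

Equiprobable entropy H₀ = log₂ 6 = 2.5850 bits.
Skewed entropy H = −Σ pᵢ log₂ pᵢ = 2.0097 bits.
ΔRT = b·(H₀ − H) = 180 × 0.5752 = 103.54 ms.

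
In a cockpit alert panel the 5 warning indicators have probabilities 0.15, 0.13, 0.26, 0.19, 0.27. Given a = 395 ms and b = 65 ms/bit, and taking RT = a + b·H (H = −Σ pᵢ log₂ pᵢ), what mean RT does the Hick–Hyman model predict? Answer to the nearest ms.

542 ms

H = 0.15·log₂(1/0.15) + 0.13·log₂(1/0.13) + 0.26·log₂(1/0.26) + 0.19·log₂(1/0.19) + 0.27·log₂(1/0.27) = 2.2637 bits.
RT = 395 + 65 × 2.2637 = 542.14 ms.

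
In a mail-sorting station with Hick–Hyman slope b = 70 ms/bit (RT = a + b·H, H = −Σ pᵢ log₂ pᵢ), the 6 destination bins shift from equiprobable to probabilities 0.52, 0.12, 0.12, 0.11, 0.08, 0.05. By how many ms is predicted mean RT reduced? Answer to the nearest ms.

The RT saving is b·ΔH. Equiprobable H₀ = log₂(6) = 2.5850 bits; with the given probabilities H = 2.0826 bits.
b·(H₀ − H) = 70 × (2.5850 − 2.0826) = 35.17 ms.

35 ms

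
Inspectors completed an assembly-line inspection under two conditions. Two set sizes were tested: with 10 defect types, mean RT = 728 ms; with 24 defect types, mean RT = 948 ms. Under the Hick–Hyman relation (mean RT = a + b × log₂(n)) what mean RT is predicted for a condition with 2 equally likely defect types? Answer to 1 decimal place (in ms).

323.6 ms

Fit slope and intercept:
  b = (948 − 728) / (log₂ 24 − log₂ 10) = 220 / (4.5850 − 3.3219) = 174.184 ms/bit
  a = 728 − 174.184 × 3.3219 = 149.374 ms
Then RT(2) = 149.374 + 174.184 × log₂ 2 = 149.374 + 174.184 × 1 ≈ 323.558 ms.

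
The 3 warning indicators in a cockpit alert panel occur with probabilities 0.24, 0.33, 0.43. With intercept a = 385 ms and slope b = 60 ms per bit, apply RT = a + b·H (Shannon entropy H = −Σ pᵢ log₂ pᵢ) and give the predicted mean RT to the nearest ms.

478 ms

H = 0.24·log₂(1/0.24) + 0.33·log₂(1/0.33) + 0.43·log₂(1/0.43) = 1.5455 bits.
RT = 385 + 60 × 1.5455 = 477.73 ms.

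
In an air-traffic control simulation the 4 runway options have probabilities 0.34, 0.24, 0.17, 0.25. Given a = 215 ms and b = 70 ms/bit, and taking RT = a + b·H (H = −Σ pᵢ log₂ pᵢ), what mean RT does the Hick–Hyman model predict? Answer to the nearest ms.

352 ms

Entropy contributions −pᵢ log₂ pᵢ: 0.5292, 0.4941, 0.4346, 0.5000; sum H = 1.9579 bits.
RT = a + bH = 215 + 70·1.9579 = 352.05 ms.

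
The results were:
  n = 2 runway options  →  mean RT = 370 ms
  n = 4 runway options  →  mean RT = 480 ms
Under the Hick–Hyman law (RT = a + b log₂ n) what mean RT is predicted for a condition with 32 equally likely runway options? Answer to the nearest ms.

810 ms

RT is linear in log₂ n, so two points fix the line:
  b = (480 − 370) / (log₂ 4 − log₂ 2) = 110 / (2 − 1) = 110 ms/bit
  a = 370 − 110 × 1 = 260 ms
Then RT(32) = 260 + 110 × log₂ 32 = 260 + 110 × 5 ≈ 810.000 ms.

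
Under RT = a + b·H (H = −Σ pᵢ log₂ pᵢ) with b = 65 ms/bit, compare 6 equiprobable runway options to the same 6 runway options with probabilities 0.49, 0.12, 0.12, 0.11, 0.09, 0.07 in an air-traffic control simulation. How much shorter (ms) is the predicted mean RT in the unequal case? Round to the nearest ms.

Equiprobable entropy H₀ = log₂ 6 = 2.5850 bits.
Skewed entropy H = −Σ pᵢ log₂ pᵢ = 2.1699 bits.
ΔRT = b·(H₀ − H) = 65 × 0.4151 = 26.98 ms.

27 ms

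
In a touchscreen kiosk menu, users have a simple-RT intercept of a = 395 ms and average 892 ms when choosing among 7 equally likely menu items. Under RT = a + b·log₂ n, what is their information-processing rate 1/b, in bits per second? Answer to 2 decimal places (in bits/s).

Choice component = 892 − 395 = 497 ms over log₂(7) = 2.8074 bits.
b = 497 / 2.8074 = 177.035 ms/bit, so 1/b = 5.649 bits/s.

5.65 bits/s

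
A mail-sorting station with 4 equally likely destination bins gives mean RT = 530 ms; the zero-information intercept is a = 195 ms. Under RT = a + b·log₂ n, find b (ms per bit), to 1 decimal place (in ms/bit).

b = (530 − 195) / log₂(4) = 335 / 2 = 167.500 ms/bit.

167.5 ms/bit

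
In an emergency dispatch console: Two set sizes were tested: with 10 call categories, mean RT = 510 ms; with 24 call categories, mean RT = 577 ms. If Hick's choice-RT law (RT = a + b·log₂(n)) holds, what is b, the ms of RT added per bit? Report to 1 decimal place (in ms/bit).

53.0 ms/bit

Slope: b = (577 − 510) / (log₂ 24 − log₂ 10) = 67/1.2630 = 53.047 ms/bit.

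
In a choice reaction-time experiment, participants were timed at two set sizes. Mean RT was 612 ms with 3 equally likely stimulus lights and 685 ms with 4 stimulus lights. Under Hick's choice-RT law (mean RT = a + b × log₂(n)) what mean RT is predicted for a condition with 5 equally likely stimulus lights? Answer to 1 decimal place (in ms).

Solve the two-equation system in a and b:
  b = (685 − 612) / (log₂ 4 − log₂ 3) = 73 / (2 − 1.5850) = 175.888 ms/bit
  a = 612 − 175.888 × 1.5850 = 333.225 ms
Then RT(5) = 333.225 + 175.888 × log₂ 5 = 333.225 + 175.888 × 2.3219 ≈ 741.623 ms.

741.6 ms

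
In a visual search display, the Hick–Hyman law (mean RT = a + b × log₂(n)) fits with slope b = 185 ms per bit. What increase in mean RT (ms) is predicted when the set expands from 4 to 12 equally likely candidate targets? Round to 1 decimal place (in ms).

293.2 ms

Only the slope matters, since a is common to both: ΔRT = b·log₂(n₂/n₁).
log₂(12) − log₂(4) = 3.5850 − 2 = 1.5850.
ΔRT = 185 × 1.5850 = 293.218 ms.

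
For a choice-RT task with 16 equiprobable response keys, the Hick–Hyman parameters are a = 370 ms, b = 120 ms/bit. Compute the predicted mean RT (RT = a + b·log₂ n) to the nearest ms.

log₂(16) = 4 bits, so RT = 370 + 120 × 4 ≈ 850.000 ms.

850 ms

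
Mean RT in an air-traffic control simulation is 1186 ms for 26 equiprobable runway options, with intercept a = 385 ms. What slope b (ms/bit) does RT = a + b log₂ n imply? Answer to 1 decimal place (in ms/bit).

170.4 ms/bit

26 alternatives carry log₂ 26 = 4.7004 bits; the choice cost is 1186 − 385 = 801 ms, so b = 801/4.7004 = 170.410 ms/bit.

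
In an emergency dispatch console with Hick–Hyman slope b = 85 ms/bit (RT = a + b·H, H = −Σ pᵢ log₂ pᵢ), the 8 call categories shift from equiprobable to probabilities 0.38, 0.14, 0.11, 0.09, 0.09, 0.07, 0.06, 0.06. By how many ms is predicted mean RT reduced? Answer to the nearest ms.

Equiprobable entropy H₀ = log₂ 8 = 3.0000 bits.
Skewed entropy H = −Σ pᵢ log₂ pᵢ = 2.6588 bits.
ΔRT = b·(H₀ − H) = 85 × 0.3412 = 29.00 ms.

29 ms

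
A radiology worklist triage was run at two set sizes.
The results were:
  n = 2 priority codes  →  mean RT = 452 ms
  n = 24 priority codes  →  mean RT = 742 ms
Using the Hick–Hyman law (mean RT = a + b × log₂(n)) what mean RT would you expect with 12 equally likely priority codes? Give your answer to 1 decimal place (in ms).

661.1 ms

With log₂ n on the abscissa the relation is linear; from the two conditions:
  b = (742 − 452) / (log₂ 24 − log₂ 2) = 290 / (4.5850 − 1) = 80.893 ms/bit
  a = 452 − 80.893 × 1 = 371.107 ms
Then RT(12) = 371.107 + 80.893 × log₂ 12 = 371.107 + 80.893 × 3.5850 ≈ 661.107 ms.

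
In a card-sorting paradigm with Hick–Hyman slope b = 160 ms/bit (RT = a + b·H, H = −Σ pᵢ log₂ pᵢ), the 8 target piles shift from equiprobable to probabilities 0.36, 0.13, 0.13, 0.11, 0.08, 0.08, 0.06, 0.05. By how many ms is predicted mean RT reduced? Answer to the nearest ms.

50 ms

The RT saving is b·ΔH. Equiprobable H₀ = log₂(8) = 3.0000 bits; with the given probabilities H = 2.6888 bits.
b·(H₀ − H) = 160 × (3.0000 − 2.6888) = 49.79 ms.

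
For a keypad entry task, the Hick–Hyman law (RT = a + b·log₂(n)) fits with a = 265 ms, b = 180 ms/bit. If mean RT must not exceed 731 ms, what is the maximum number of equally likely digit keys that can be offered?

6

Information budget: (731 − 265)/180 = 2.5889 bits, so n ≤ 2^2.5889 = 6.016 → at most 6.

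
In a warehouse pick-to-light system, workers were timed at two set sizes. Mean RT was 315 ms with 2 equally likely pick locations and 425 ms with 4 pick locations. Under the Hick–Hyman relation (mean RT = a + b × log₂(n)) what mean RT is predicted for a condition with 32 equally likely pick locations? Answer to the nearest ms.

Fit slope and intercept:
  b = (425 − 315) / (log₂ 4 − log₂ 2) = 110 / (2 − 1) = 110 ms/bit
  a = 315 − 110 × 1 = 205 ms
Then RT(32) = 205 + 110 × log₂ 32 = 205 + 110 × 5 ≈ 755.000 ms.

755 ms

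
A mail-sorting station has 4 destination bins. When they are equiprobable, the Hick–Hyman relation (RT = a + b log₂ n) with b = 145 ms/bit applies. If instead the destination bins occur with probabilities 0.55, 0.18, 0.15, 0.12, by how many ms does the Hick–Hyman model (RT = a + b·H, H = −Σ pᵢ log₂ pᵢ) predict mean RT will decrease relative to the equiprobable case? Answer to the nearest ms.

The RT saving is b·ΔH. Equiprobable H₀ = log₂(4) = 2.0000 bits; with the given probabilities H = 1.6973 bits.
b·(H₀ − H) = 145 × (2.0000 − 1.6973) = 43.89 ms.

44 ms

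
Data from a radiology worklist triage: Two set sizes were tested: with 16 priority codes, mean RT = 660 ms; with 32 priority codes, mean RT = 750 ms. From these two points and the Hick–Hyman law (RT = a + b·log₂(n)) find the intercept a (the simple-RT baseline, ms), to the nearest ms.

300 ms

b = (RT₂ − RT₁)/(log₂ n₂ − log₂ n₁) = (750 − 660)/(5 − 4) = 90 ms/bit.
Intercept: a = 660 − 90·log₂(16) = 300.000 ms.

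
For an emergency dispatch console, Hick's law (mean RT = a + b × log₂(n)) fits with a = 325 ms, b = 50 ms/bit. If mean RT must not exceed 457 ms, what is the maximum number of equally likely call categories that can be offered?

6

Information budget: (457 − 325)/50 = 2.6400 bits, so n ≤ 2^2.6400 = 6.233 → at most 6.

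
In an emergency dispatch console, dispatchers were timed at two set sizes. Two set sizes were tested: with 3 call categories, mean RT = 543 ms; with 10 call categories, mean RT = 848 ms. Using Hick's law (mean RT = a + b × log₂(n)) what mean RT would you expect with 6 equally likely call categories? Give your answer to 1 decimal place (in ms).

RT is linear in log₂ n, so two points fix the line:
  b = (848 − 543) / (log₂ 10 − log₂ 3) = 305 / (3.3219 − 1.5850) = 175.594 ms/bit
  a = 543 − 175.594 × 1.5850 = 264.691 ms
Then RT(6) = 264.691 + 175.594 × log₂ 6 = 264.691 + 175.594 × 2.5850 ≈ 718.594 ms.

718.6 ms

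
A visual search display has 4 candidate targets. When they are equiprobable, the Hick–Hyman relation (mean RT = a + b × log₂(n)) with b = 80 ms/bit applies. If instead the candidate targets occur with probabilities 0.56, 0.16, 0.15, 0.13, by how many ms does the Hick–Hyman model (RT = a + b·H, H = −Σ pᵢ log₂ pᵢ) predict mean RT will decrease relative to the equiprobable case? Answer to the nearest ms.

The RT saving is b·ΔH. Equiprobable H₀ = log₂(4) = 2.0000 bits; with the given probabilities H = 1.6846 bits.
b·(H₀ − H) = 80 × (2.0000 − 1.6846) = 25.23 ms.

25 ms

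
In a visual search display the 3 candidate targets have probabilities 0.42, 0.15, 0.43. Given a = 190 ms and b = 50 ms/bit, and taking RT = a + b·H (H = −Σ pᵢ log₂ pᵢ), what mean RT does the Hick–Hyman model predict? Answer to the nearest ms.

263 ms

Entropy contributions −pᵢ log₂ pᵢ: 0.5256, 0.4105, 0.5236; sum H = 1.4598 bits.
RT = a + bH = 190 + 50·1.4598 = 262.99 ms.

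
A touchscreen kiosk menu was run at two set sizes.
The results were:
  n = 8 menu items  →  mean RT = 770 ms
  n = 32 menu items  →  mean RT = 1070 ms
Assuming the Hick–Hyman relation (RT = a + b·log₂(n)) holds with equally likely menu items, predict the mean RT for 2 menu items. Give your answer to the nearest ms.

470 ms

Fit slope and intercept:
  b = (1070 − 770) / (log₂ 32 − log₂ 8) = 300 / (5 − 3) = 150 ms/bit
  a = 770 − 150 × 3 = 320 ms
Then RT(2) = 320 + 150 × log₂ 2 = 320 + 150 × 1 ≈ 470.000 ms.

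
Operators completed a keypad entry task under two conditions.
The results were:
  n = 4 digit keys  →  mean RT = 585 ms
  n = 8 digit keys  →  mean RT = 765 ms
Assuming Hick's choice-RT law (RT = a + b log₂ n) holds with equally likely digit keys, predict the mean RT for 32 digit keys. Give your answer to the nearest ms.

1125 ms

Fit slope and intercept:
  b = (765 − 585) / (log₂ 8 − log₂ 4) = 180 / (3 − 2) = 180 ms/bit
  a = 585 − 180 × 2 = 225 ms
Then RT(32) = 225 + 180 × log₂ 32 = 225 + 180 × 5 ≈ 1125.000 ms.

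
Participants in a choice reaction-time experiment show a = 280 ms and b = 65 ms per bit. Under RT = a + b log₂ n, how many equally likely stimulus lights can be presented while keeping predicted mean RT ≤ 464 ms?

Information budget: (464 − 280)/65 = 2.8308 bits, so n ≤ 2^2.8308 = 7.115 → at most 7.

7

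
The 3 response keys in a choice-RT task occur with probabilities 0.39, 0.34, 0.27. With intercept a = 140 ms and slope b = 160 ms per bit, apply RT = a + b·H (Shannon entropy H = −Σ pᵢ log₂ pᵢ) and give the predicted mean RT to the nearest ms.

H = 0.39·log₂(1/0.39) + 0.34·log₂(1/0.34) + 0.27·log₂(1/0.27) = 1.5690 bits.
RT = 140 + 160 × 1.5690 = 391.04 ms.

391 ms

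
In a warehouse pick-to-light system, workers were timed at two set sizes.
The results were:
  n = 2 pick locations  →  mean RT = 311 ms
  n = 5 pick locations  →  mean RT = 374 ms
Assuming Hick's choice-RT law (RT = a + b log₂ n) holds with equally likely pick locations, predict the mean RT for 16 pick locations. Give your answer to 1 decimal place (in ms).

RT is linear in log₂ n, so two points fix the line:
  b = (374 − 311) / (log₂ 5 − log₂ 2) = 63 / (2.3219 − 1) = 47.658 ms/bit
  a = 311 − 47.658 × 1 = 263.342 ms
Then RT(16) = 263.342 + 47.658 × log₂ 16 = 263.342 + 47.658 × 4 ≈ 453.973 ms.

454.0 ms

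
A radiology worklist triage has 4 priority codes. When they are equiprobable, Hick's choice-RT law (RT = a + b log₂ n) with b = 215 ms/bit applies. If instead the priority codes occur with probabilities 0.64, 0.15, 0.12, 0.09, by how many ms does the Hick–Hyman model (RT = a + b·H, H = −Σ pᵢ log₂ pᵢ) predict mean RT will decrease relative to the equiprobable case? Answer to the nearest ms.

The RT saving is b·ΔH. Equiprobable H₀ = log₂(4) = 2.0000 bits; with the given probabilities H = 1.5023 bits.
b·(H₀ − H) = 215 × (2.0000 − 1.5023) = 107.00 ms.

107 ms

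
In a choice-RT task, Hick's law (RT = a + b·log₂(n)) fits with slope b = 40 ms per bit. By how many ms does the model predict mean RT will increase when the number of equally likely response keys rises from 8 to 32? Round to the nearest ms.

The intercept a cancels: ΔRT = b·(log₂ n₂ − log₂ n₁) = b·log₂(n₂/n₁).
log₂(32) − log₂(8) = log₂(32/8) = log₂(4) = 2.
ΔRT = 40 × 2.0000 = 80.000 ms.

80 ms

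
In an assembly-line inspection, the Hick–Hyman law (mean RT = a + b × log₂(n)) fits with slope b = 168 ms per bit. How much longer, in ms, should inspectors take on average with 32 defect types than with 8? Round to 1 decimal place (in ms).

336.0 ms

Only the slope matters, since a is common to both: ΔRT = b·log₂(n₂/n₁).
log₂(32) − log₂(8) = log₂(32/8) = log₂(4) = 2.
ΔRT = 168 × 2.0000 = 336.000 ms.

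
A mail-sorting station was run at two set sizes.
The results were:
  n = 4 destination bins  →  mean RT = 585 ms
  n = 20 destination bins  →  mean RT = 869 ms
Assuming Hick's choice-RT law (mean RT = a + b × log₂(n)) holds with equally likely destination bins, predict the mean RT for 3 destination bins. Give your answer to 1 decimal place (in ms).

Fit slope and intercept:
  b = (869 − 585) / (log₂ 20 − log₂ 4) = 284 / (4.3219 − 2) = 122.312 ms/bit
  a = 585 − 122.312 × 2 = 340.376 ms
Then RT(3) = 340.376 + 122.312 × log₂ 3 = 340.376 + 122.312 × 1.5850 ≈ 534.236 ms.

534.2 ms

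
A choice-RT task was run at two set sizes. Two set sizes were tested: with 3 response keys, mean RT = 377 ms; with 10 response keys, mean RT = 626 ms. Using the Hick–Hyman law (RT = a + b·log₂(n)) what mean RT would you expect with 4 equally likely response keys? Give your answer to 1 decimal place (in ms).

436.5 ms

RT is linear in log₂ n, so two points fix the line:
  b = (626 − 377) / (log₂ 10 − log₂ 3) = 249 / (3.3219 − 1.5850) = 143.353 ms/bit
  a = 377 − 143.353 × 1.5850 = 149.790 ms
Then RT(4) = 149.790 + 143.353 × log₂ 4 = 149.790 + 143.353 × 2 ≈ 436.497 ms.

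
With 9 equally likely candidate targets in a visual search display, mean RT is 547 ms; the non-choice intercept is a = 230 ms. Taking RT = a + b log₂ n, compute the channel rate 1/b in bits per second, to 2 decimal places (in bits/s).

Choice component = 547 − 230 = 317 ms over log₂(9) = 3.1699 bits.
b = 317 / 3.1699 = 100.002 ms/bit, so 1/b = 10.000 bits/s.

10.00 bits/s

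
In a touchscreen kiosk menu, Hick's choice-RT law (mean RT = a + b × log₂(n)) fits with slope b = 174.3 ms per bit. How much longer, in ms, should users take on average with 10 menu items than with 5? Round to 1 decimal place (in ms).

Only the slope matters, since a is common to both: ΔRT = b·log₂(n₂/n₁).
log₂(10) − log₂(5) = log₂(10/5) = log₂(2) = 1.
ΔRT = 174.3 × 1.0000 = 174.300 ms.

174.3 ms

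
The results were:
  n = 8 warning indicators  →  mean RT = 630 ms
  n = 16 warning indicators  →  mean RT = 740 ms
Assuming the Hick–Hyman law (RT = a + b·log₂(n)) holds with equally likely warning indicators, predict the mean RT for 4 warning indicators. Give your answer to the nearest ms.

Fit slope and intercept:
  b = (740 − 630) / (log₂ 16 − log₂ 8) = 110 / (4 − 3) = 110 ms/bit
  a = 630 − 110 × 3 = 300 ms
Then RT(4) = 300 + 110 × log₂ 4 = 300 + 110 × 2 ≈ 520.000 ms.

520 ms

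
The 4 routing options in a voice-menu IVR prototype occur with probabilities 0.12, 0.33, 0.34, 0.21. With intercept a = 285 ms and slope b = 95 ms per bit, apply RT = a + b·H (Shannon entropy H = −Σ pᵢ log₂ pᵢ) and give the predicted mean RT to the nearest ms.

465 ms

Entropy contributions −pᵢ log₂ pᵢ: 0.3671, 0.5278, 0.5292, 0.4728; sum H = 1.8969 bits.
RT = a + bH = 285 + 95·1.8969 = 465.20 ms.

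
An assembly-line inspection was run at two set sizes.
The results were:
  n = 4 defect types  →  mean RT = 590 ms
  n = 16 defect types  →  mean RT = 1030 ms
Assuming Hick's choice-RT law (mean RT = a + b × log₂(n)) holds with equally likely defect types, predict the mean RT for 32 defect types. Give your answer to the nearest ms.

With log₂ n on the abscissa the relation is linear; from the two conditions:
  b = (1030 − 590) / (log₂ 16 − log₂ 4) = 440 / (4 − 2) = 220 ms/bit
  a = 590 − 220 × 2 = 150 ms
Then RT(32) = 150 + 220 × log₂ 32 = 150 + 220 × 5 ≈ 1250.000 ms.

1250 ms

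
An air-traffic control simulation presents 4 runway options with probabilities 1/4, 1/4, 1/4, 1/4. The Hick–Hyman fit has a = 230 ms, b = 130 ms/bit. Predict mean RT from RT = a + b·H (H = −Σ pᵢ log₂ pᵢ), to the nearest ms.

H = −Σ pᵢ log₂ pᵢ = 0.25·2 + 0.25·2 + 0.25·2 + 0.25·2 = 2.000 bits.
RT = 230 + 130 × 2.000 = 490.00 ms.

490 ms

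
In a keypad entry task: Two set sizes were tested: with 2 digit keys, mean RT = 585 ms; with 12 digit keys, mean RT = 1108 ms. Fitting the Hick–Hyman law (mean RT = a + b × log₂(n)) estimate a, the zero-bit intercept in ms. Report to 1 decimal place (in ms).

The slope on a log₂ axis is (1108 − 585) / (3.5850 − 1) = 202.324 ms/bit.
a = RT₁ − b·log₂ n₁ = 585 − 202.324 × 1 = 382.676 ms.

382.7 ms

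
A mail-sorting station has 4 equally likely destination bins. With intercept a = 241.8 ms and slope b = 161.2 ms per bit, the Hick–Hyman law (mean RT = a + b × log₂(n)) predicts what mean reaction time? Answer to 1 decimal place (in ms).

564.2 ms

log₂(4) = 2 bits, so RT = 241.8 + 161.2 × 2 ≈ 564.200 ms.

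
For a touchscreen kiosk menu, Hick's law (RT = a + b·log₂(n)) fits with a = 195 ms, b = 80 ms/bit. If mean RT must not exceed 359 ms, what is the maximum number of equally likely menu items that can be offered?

80·log₂ n ≤ 359 − 195 = 164, giving log₂ n ≤ 2.0500 and n ≤ 4.141. The largest whole number is 4.

4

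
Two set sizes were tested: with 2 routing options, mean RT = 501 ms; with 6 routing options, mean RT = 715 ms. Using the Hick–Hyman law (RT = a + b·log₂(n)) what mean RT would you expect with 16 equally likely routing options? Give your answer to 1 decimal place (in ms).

With log₂ n on the abscissa the relation is linear; from the two conditions:
  b = (715 − 501) / (log₂ 6 − log₂ 2) = 214 / (2.5850 − 1) = 135.019 ms/bit
  a = 501 − 135.019 × 1 = 365.981 ms
Then RT(16) = 365.981 + 135.019 × log₂ 16 = 365.981 + 135.019 × 4 ≈ 906.057 ms.

906.1 ms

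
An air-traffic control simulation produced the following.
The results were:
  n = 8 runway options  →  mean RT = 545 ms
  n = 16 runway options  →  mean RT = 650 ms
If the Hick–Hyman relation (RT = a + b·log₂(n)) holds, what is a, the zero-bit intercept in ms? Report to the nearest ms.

The slope on a log₂ axis is (650 − 545) / (4 − 3) = 105 ms/bit.
a = RT₁ − b·log₂ n₁ = 545 − 105 × 3 = 230.000 ms.

230 ms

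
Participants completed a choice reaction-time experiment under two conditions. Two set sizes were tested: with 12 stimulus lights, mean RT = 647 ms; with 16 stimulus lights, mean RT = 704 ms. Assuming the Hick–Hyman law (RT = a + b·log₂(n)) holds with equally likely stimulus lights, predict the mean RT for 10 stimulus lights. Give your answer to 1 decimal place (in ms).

Solve the two-equation system in a and b:
  b = (704 − 647) / (log₂ 16 − log₂ 12) = 57 / (4 − 3.5850) = 137.337 ms/bit
  a = 647 − 137.337 × 3.5850 = 154.652 ms
Then RT(10) = 154.652 + 137.337 × log₂ 10 = 154.652 + 137.337 × 3.3219 ≈ 610.876 ms.

610.9 ms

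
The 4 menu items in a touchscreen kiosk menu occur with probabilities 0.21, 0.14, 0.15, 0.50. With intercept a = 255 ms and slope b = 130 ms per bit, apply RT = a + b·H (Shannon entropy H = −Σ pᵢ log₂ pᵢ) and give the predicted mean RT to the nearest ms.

Entropy contributions −pᵢ log₂ pᵢ: 0.4728, 0.3971, 0.4105, 0.5000; sum H = 1.7805 bits.
RT = a + bH = 255 + 130·1.7805 = 486.46 ms.

486 ms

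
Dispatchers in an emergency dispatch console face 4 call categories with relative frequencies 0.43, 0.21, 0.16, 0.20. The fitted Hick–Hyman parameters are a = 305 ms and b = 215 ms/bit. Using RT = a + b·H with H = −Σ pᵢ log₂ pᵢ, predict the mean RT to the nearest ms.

710 ms

H = 0.43·log₂(1/0.43) + 0.21·log₂(1/0.21) + 0.16·log₂(1/0.16) + 0.20·log₂(1/0.20) = 1.8838 bits.
RT = 305 + 215 × 1.8838 = 710.01 ms.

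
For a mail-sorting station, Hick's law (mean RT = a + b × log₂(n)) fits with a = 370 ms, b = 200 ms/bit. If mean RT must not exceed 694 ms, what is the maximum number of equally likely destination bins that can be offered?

200·log₂ n ≤ 694 − 370 = 324, giving log₂ n ≤ 1.6200 and n ≤ 3.074. The largest whole number is 3.

3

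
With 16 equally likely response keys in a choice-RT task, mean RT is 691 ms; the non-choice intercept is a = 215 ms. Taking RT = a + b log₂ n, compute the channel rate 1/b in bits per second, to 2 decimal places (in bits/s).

Choice component = 691 − 215 = 476 ms over log₂(16) = 4 bits.
b = 476 / 4 = 119.000 ms/bit, so 1/b = 8.403 bits/s.

8.40 bits/s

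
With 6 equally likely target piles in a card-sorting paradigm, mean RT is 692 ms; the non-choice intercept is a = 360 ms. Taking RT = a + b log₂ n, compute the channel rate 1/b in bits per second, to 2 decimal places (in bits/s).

b = (692 − 360)/log₂ 6 = 332/2.5850 = 128.435 ms per bit = 0.12844 s/bit; the reciprocal is 7.786 bits/s.

7.79 bits/s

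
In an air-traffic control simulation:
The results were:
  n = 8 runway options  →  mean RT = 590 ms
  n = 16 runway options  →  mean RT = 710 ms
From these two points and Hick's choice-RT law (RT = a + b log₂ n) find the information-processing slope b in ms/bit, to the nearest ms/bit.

The slope on a log₂ axis is (710 − 590) / (4 − 3) = 120 ms/bit.

120 ms/bit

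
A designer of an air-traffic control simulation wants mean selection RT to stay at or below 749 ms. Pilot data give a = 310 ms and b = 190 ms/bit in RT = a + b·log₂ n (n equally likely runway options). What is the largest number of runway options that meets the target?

Set 310 + 190·log₂ n ≤ 749 → log₂ n ≤ (749 − 310)/190 = 2.3105.
So n ≤ 2^2.3105 = 4.961; the largest integer n is 4.

4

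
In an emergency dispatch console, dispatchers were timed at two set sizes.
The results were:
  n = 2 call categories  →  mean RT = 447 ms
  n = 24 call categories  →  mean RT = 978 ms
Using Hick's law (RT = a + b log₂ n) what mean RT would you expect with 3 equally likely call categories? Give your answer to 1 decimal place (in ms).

RT is linear in log₂ n, so two points fix the line:
  b = (978 − 447) / (log₂ 24 − log₂ 2) = 531 / (4.5850 − 1) = 148.119 ms/bit
  a = 447 − 148.119 × 1 = 298.881 ms
Then RT(3) = 298.881 + 148.119 × log₂ 3 = 298.881 + 148.119 × 1.5850 ≈ 533.644 ms.

533.6 ms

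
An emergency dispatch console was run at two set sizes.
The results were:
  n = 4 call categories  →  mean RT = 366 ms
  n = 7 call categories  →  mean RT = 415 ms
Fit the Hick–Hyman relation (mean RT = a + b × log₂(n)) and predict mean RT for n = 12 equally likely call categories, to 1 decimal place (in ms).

462.2 ms

RT is linear in log₂ n, so two points fix the line:
  b = (415 − 366) / (log₂ 7 − log₂ 4) = 49 / (2.8074 − 2) = 60.692 ms/bit
  a = 366 − 60.692 × 2 = 244.616 ms
Then RT(12) = 244.616 + 60.692 × log₂ 12 = 244.616 + 60.692 × 3.5850 ≈ 462.195 ms.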